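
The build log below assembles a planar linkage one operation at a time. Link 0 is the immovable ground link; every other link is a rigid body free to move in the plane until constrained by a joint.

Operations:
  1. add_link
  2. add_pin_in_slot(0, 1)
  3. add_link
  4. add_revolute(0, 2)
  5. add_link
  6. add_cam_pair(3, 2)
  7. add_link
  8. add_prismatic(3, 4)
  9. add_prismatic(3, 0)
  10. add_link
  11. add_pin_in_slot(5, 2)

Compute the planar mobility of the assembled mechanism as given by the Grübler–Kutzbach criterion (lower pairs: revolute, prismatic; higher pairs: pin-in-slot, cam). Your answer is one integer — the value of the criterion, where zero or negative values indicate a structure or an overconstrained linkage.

M = 6

L=1 J1=0 J2=0
add link → L=2 J1=0 J2=0
PS@0,1 dof=2 J2 → L=2 J1=0 J2=1
add link → L=3 J1=0 J2=1
R@0,2 dof=1 J1 → L=3 J1=1 J2=1
add link → L=4 J1=1 J2=1
C@3,2 dof=2 J2 → L=4 J1=1 J2=2
add link → L=5 J1=1 J2=2
P@3,4 dof=1 J1 → L=5 J1=2 J2=2
P@3,0 dof=1 J1 → L=5 J1=3 J2=2
add link → L=6 J1=3 J2=2
PS@5,2 dof=2 J2 → L=6 J1=3 J2=3
M=3(L−1)−2J1−J2=3·5−2·3−3=6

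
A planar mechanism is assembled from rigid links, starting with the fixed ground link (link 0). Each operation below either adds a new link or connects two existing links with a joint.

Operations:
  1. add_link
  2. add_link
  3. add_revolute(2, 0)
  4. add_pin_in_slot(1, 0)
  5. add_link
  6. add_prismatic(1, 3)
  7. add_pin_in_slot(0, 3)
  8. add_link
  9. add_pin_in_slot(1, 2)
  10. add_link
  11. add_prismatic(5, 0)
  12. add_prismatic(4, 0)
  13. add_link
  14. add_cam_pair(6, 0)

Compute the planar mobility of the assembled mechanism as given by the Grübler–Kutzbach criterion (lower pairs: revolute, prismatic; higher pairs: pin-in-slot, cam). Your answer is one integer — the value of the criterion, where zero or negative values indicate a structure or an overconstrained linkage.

L=1 J1=0 J2=0
add link → L=2 J1=0 J2=0
add link → L=3 J1=0 J2=0
R@2,0 dof=1 J1 → L=3 J1=1 J2=0
PS@1,0 dof=2 J2 → L=3 J1=1 J2=1
add link → L=4 J1=1 J2=1
P@1,3 dof=1 J1 → L=4 J1=2 J2=1
PS@0,3 dof=2 J2 → L=4 J1=2 J2=2
add link → L=5 J1=2 J2=2
PS@1,2 dof=2 J2 → L=5 J1=2 J2=3
add link → L=6 J1=2 J2=3
P@5,0 dof=1 J1 → L=6 J1=3 J2=3
P@4,0 dof=1 J1 → L=6 J1=4 J2=3
add link → L=7 J1=4 J2=3
C@6,0 dof=2 J2 → L=7 J1=4 J2=4
M=3(L−1)−2J1−J2=3·6−2·4−4=6

M = 6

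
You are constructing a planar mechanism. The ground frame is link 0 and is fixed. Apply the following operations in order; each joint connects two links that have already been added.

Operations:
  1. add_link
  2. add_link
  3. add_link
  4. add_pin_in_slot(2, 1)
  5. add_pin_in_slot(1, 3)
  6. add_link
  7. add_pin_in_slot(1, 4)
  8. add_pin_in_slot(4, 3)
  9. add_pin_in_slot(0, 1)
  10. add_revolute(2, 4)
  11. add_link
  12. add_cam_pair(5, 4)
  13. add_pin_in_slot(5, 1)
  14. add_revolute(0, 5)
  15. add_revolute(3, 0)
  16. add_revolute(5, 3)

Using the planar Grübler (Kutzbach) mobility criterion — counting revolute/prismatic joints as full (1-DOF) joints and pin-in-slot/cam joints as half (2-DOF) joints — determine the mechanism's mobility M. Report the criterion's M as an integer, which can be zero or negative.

M = 0

L=1 J1=0 J2=0
add link → L=2 J1=0 J2=0
add link → L=3 J1=0 J2=0
add link → L=4 J1=0 J2=0
PS@2,1 dof=2 J2 → L=4 J1=0 J2=1
PS@1,3 dof=2 J2 → L=4 J1=0 J2=2
add link → L=5 J1=0 J2=2
PS@1,4 dof=2 J2 → L=5 J1=0 J2=3
PS@4,3 dof=2 J2 → L=5 J1=0 J2=4
PS@0,1 dof=2 J2 → L=5 J1=0 J2=5
R@2,4 dof=1 J1 → L=5 J1=1 J2=5
add link → L=6 J1=1 J2=5
C@5,4 dof=2 J2 → L=6 J1=1 J2=6
PS@5,1 dof=2 J2 → L=6 J1=1 J2=7
R@0,5 dof=1 J1 → L=6 J1=2 J2=7
R@3,0 dof=1 J1 → L=6 J1=3 J2=7
R@5,3 dof=1 J1 → L=6 J1=4 J2=7
M=3(L−1)−2J1−J2=3·5−2·4−7=0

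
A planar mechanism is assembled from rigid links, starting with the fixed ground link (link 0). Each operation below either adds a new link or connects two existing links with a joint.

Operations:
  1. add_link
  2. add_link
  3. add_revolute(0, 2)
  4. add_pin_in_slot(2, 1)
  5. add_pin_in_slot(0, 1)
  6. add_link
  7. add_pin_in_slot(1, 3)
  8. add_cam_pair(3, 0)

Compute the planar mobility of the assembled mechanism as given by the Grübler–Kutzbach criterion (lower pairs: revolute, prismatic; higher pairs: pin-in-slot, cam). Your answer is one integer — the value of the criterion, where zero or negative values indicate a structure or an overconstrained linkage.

L=1 J1=0 J2=0
add link → L=2 J1=0 J2=0
add link → L=3 J1=0 J2=0
R@0,2 dof=1 J1 → L=3 J1=1 J2=0
PS@2,1 dof=2 J2 → L=3 J1=1 J2=1
PS@0,1 dof=2 J2 → L=3 J1=1 J2=2
add link → L=4 J1=1 J2=2
PS@1,3 dof=2 J2 → L=4 J1=1 J2=3
C@3,0 dof=2 J2 → L=4 J1=1 J2=4
M=3(L−1)−2J1−J2=3·3−2·1−4=3

M = 3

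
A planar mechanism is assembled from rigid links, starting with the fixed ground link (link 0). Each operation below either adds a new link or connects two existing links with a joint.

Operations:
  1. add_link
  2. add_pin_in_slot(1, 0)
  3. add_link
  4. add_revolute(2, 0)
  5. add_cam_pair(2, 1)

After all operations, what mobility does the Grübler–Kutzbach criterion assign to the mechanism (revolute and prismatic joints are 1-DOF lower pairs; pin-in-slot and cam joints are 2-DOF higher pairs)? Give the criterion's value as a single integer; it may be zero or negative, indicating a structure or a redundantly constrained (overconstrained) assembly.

M = 2

ground; <1,0,0>
#1 <2,0,0>
PS:1↔0 J2 <2,0,1>
#2 <3,0,1>
R:2↔0 J1 <3,1,1>
C:2↔1 J2 <3,1,2>
3×2 − 2×1 − 1×2 = 2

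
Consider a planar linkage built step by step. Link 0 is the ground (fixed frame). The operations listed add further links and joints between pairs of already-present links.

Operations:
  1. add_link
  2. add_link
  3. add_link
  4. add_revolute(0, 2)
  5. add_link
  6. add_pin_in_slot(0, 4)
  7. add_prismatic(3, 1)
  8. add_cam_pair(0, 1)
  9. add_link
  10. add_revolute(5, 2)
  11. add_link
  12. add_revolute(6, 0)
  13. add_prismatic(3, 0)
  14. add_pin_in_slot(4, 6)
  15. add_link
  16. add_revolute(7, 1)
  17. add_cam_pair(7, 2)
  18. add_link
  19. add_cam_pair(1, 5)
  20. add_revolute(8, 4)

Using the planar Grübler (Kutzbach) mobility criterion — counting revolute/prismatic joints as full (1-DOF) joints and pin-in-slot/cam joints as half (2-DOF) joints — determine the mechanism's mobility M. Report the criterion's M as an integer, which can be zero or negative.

L=1 J1=0 J2=0
add link → L=2 J1=0 J2=0
add link → L=3 J1=0 J2=0
add link → L=4 J1=0 J2=0
R@0,2 dof=1 J1 → L=4 J1=1 J2=0
add link → L=5 J1=1 J2=0
PS@0,4 dof=2 J2 → L=5 J1=1 J2=1
P@3,1 dof=1 J1 → L=5 J1=2 J2=1
C@0,1 dof=2 J2 → L=5 J1=2 J2=2
add link → L=6 J1=2 J2=2
R@5,2 dof=1 J1 → L=6 J1=3 J2=2
add link → L=7 J1=3 J2=2
R@6,0 dof=1 J1 → L=7 J1=4 J2=2
P@3,0 dof=1 J1 → L=7 J1=5 J2=2
PS@4,6 dof=2 J2 → L=7 J1=5 J2=3
add link → L=8 J1=5 J2=3
R@7,1 dof=1 J1 → L=8 J1=6 J2=3
C@7,2 dof=2 J2 → L=8 J1=6 J2=4
add link → L=9 J1=6 J2=4
C@1,5 dof=2 J2 → L=9 J1=6 J2=5
R@8,4 dof=1 J1 → L=9 J1=7 J2=5
M=3(L−1)−2J1−J2=3·8−2·7−5=5

M = 5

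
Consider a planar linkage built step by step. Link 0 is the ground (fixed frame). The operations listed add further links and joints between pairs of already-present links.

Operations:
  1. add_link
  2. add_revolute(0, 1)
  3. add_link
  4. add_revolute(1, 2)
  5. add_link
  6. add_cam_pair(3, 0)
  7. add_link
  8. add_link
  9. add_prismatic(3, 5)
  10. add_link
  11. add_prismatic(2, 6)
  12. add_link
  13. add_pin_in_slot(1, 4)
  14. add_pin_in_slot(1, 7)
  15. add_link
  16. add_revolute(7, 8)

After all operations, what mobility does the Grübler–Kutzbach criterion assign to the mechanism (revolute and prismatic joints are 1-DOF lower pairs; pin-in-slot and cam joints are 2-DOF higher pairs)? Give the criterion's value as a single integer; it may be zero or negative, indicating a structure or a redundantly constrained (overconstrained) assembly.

link 0 = ground. State L|J1|J2 = 1|0|0
+link1  2|0|0
R(0,1) f=1→J1  2|1|0
+link2  3|1|0
R(1,2) f=1→J1  3|2|0
+link3  4|2|0
C(3,0) f=2→J2  4|2|1
+link4  5|2|1
+link5  6|2|1
P(3,5) f=1→J1  6|3|1
+link6  7|3|1
P(2,6) f=1→J1  7|4|1
+link7  8|4|1
PS(1,4) f=2→J2  8|4|2
PS(1,7) f=2→J2  8|4|3
+link8  9|4|3
R(7,8) f=1→J1  9|5|3
M = 3(9−1)−2·5−3 = 24−10−3 = 11

M = 11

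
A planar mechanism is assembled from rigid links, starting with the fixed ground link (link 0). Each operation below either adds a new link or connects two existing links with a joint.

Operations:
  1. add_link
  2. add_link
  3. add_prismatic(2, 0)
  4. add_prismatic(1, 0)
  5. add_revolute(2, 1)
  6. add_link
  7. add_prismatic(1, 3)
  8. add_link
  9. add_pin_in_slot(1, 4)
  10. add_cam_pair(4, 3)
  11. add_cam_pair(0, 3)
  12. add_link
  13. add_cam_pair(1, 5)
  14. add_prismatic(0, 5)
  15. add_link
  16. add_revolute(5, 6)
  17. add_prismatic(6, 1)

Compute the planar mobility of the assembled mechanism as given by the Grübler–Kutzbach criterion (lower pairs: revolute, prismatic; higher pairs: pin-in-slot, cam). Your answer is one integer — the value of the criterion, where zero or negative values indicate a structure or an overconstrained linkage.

(L,J1,J2)=(1,0,0); link0 fixed
link1: (2,0,0)
link2: (3,0,0)
P 2-0 [J1]: (3,1,0)
P 1-0 [J1]: (3,2,0)
R 2-1 [J1]: (3,3,0)
link3: (4,3,0)
P 1-3 [J1]: (4,4,0)
link4: (5,4,0)
PS 1-4 [J2]: (5,4,1)
C 4-3 [J2]: (5,4,2)
C 0-3 [J2]: (5,4,3)
link5: (6,4,3)
C 1-5 [J2]: (6,4,4)
P 0-5 [J1]: (6,5,4)
link6: (7,5,4)
R 5-6 [J1]: (7,6,4)
P 6-1 [J1]: (7,7,4)
Grübler: 3·6 − 2·7 − 4 = 0

M = 0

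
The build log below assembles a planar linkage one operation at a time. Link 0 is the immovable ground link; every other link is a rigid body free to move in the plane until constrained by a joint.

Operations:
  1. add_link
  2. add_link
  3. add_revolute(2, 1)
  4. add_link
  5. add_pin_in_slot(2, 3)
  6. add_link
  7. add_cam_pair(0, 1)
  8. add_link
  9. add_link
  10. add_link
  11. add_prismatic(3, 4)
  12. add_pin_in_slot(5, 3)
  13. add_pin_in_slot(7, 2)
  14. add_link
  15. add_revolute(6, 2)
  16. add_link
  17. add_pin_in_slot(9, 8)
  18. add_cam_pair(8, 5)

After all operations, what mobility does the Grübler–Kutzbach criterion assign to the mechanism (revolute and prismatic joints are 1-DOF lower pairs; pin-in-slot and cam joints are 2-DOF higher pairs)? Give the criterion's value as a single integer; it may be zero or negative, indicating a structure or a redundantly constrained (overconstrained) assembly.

M = 15

(L,J1,J2)=(1,0,0); link0 fixed
link1: (2,0,0)
link2: (3,0,0)
R 2-1 [J1]: (3,1,0)
link3: (4,1,0)
PS 2-3 [J2]: (4,1,1)
link4: (5,1,1)
C 0-1 [J2]: (5,1,2)
link5: (6,1,2)
link6: (7,1,2)
link7: (8,1,2)
P 3-4 [J1]: (8,2,2)
PS 5-3 [J2]: (8,2,3)
PS 7-2 [J2]: (8,2,4)
link8: (9,2,4)
R 6-2 [J1]: (9,3,4)
link9: (10,3,4)
PS 9-8 [J2]: (10,3,5)
C 8-5 [J2]: (10,3,6)
Grübler: 3·9 − 2·3 − 6 = 15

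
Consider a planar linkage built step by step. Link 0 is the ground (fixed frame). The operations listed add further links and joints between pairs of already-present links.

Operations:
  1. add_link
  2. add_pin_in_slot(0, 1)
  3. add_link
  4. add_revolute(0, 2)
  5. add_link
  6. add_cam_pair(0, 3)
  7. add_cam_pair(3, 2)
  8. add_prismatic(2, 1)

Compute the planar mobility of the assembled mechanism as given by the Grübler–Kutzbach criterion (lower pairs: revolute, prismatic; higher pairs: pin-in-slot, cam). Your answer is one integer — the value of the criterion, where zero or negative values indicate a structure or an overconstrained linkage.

M = 2

ground; <1,0,0>
#1 <2,0,0>
PS:0↔1 J2 <2,0,1>
#2 <3,0,1>
R:0↔2 J1 <3,1,1>
#3 <4,1,1>
C:0↔3 J2 <4,1,2>
C:3↔2 J2 <4,1,3>
P:2↔1 J1 <4,2,3>
3×3 − 2×2 − 1×3 = 2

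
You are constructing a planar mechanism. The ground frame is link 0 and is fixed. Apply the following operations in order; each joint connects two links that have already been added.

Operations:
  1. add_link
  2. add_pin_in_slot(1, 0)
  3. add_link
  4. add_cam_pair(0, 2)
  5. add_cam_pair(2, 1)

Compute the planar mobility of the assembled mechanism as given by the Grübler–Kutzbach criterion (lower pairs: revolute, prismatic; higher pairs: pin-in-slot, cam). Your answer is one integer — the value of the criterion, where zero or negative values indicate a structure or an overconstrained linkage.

M = 3

[1;0;0] (link 0 is ground)
L+ [2;0;0]
PS(1,0)∈J2 [2;0;1]
L+ [3;0;1]
C(0,2)∈J2 [3;0;2]
C(2,1)∈J2 [3;0;3]
mobility = 6 − 0 − 3 = 3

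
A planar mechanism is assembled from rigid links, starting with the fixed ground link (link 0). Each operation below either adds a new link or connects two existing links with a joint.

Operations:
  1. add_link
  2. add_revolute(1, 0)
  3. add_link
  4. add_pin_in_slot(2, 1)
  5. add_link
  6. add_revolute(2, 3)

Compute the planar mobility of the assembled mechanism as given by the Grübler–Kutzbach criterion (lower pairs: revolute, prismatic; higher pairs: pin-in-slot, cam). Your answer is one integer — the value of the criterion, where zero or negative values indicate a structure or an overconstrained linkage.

M = 4

L=1 J1=0 J2=0
add link → L=2 J1=0 J2=0
R@1,0 dof=1 J1 → L=2 J1=1 J2=0
add link → L=3 J1=1 J2=0
PS@2,1 dof=2 J2 → L=3 J1=1 J2=1
add link → L=4 J1=1 J2=1
R@2,3 dof=1 J1 → L=4 J1=2 J2=1
M=3(L−1)−2J1−J2=3·3−2·2−1=4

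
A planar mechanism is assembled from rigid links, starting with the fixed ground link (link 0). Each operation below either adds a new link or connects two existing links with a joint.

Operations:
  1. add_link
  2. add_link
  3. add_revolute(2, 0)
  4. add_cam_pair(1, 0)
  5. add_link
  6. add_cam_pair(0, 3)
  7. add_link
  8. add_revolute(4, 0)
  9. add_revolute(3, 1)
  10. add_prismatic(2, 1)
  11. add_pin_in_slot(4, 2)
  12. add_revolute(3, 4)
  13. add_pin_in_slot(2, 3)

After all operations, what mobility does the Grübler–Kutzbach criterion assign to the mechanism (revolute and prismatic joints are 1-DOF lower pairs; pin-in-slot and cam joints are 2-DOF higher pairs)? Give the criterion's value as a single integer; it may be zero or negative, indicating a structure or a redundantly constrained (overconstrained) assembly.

M = -2

link 0 = ground. State L|J1|J2 = 1|0|0
+link1  2|0|0
+link2  3|0|0
R(2,0) f=1→J1  3|1|0
C(1,0) f=2→J2  3|1|1
+link3  4|1|1
C(0,3) f=2→J2  4|1|2
+link4  5|1|2
R(4,0) f=1→J1  5|2|2
R(3,1) f=1→J1  5|3|2
P(2,1) f=1→J1  5|4|2
PS(4,2) f=2→J2  5|4|3
R(3,4) f=1→J1  5|5|3
PS(2,3) f=2→J2  5|5|4
M = 3(5−1)−2·5−4 = 12−10−4 = -2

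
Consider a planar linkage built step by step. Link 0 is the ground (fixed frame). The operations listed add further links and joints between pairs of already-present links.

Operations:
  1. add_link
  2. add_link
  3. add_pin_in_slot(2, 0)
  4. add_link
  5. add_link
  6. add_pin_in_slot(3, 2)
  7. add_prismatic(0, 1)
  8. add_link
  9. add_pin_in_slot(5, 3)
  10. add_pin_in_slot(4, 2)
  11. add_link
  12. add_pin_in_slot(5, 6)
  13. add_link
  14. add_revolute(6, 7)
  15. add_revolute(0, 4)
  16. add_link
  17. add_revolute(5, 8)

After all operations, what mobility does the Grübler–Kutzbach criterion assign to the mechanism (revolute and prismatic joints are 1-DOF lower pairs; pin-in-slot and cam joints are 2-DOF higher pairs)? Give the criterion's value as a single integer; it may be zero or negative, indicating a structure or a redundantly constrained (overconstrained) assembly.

link 0 = ground. State L|J1|J2 = 1|0|0
+link1  2|0|0
+link2  3|0|0
PS(2,0) f=2→J2  3|0|1
+link3  4|0|1
+link4  5|0|1
PS(3,2) f=2→J2  5|0|2
P(0,1) f=1→J1  5|1|2
+link5  6|1|2
PS(5,3) f=2→J2  6|1|3
PS(4,2) f=2→J2  6|1|4
+link6  7|1|4
PS(5,6) f=2→J2  7|1|5
+link7  8|1|5
R(6,7) f=1→J1  8|2|5
R(0,4) f=1→J1  8|3|5
+link8  9|3|5
R(5,8) f=1→J1  9|4|5
M = 3(9−1)−2·4−5 = 24−8−5 = 11

M = 11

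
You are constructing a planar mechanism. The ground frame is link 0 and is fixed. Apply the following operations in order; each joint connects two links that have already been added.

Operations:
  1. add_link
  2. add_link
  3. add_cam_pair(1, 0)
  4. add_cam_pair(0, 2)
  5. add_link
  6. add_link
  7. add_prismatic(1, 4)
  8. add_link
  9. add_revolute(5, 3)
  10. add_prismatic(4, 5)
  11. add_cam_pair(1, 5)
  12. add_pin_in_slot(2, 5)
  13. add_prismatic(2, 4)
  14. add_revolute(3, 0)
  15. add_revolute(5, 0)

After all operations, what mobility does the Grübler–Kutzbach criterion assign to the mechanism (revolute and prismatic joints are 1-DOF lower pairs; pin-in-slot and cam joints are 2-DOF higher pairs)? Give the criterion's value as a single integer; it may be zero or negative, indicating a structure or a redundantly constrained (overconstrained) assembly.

M = -1

ground; <1,0,0>
#1 <2,0,0>
#2 <3,0,0>
C:1↔0 J2 <3,0,1>
C:0↔2 J2 <3,0,2>
#3 <4,0,2>
#4 <5,0,2>
P:1↔4 J1 <5,1,2>
#5 <6,1,2>
R:5↔3 J1 <6,2,2>
P:4↔5 J1 <6,3,2>
C:1↔5 J2 <6,3,3>
PS:2↔5 J2 <6,3,4>
P:2↔4 J1 <6,4,4>
R:3↔0 J1 <6,5,4>
R:5↔0 J1 <6,6,4>
3×5 − 2×6 − 1×4 = -1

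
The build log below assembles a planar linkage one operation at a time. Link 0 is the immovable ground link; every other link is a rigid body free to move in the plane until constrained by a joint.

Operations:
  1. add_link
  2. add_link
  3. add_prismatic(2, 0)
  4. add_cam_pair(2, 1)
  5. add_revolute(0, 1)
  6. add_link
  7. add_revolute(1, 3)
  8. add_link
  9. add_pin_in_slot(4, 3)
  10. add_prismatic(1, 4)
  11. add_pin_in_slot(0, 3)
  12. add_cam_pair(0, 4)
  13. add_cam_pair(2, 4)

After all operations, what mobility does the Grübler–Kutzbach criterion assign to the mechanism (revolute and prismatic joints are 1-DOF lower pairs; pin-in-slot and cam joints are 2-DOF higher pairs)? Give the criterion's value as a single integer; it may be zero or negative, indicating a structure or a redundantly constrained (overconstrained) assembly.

[1;0;0] (link 0 is ground)
L+ [2;0;0]
L+ [3;0;0]
P(2,0)∈J1 [3;1;0]
C(2,1)∈J2 [3;1;1]
R(0,1)∈J1 [3;2;1]
L+ [4;2;1]
R(1,3)∈J1 [4;3;1]
L+ [5;3;1]
PS(4,3)∈J2 [5;3;2]
P(1,4)∈J1 [5;4;2]
PS(0,3)∈J2 [5;4;3]
C(0,4)∈J2 [5;4;4]
C(2,4)∈J2 [5;4;5]
mobility = 12 − 8 − 5 = -1

M = -1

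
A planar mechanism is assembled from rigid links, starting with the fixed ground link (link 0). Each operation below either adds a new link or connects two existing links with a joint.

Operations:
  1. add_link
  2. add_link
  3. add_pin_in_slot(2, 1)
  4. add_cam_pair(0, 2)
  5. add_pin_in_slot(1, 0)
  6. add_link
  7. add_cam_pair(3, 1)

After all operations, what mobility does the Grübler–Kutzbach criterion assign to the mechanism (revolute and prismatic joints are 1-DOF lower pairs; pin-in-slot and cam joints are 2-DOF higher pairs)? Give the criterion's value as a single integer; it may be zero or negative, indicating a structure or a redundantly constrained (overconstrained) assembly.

M = 5

[1;0;0] (link 0 is ground)
L+ [2;0;0]
L+ [3;0;0]
PS(2,1)∈J2 [3;0;1]
C(0,2)∈J2 [3;0;2]
PS(1,0)∈J2 [3;0;3]
L+ [4;0;3]
C(3,1)∈J2 [4;0;4]
mobility = 9 − 0 − 4 = 5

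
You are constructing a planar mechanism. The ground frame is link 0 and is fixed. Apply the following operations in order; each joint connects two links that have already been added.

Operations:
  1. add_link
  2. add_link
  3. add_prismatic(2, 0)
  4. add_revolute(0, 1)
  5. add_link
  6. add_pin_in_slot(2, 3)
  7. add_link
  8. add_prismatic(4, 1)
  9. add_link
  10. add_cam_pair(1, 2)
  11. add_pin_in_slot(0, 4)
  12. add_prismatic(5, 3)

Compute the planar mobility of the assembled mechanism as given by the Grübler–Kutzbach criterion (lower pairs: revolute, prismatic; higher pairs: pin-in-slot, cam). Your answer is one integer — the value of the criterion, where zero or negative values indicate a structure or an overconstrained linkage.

link 0 = ground. State L|J1|J2 = 1|0|0
+link1  2|0|0
+link2  3|0|0
P(2,0) f=1→J1  3|1|0
R(0,1) f=1→J1  3|2|0
+link3  4|2|0
PS(2,3) f=2→J2  4|2|1
+link4  5|2|1
P(4,1) f=1→J1  5|3|1
+link5  6|3|1
C(1,2) f=2→J2  6|3|2
PS(0,4) f=2→J2  6|3|3
P(5,3) f=1→J1  6|4|3
M = 3(6−1)−2·4−3 = 15−8−3 = 4

M = 4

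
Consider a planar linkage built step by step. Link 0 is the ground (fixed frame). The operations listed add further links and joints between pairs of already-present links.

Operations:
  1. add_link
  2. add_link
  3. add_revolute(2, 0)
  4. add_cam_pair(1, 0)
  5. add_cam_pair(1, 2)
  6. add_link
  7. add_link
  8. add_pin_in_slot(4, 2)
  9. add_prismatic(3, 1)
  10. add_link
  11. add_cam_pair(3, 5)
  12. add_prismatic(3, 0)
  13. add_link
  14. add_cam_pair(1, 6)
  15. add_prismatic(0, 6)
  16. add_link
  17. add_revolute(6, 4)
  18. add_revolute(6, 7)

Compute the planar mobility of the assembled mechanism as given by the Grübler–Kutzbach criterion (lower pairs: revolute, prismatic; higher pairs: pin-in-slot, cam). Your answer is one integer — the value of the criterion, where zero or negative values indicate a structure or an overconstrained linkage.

M = 4

ground; <1,0,0>
#1 <2,0,0>
#2 <3,0,0>
R:2↔0 J1 <3,1,0>
C:1↔0 J2 <3,1,1>
C:1↔2 J2 <3,1,2>
#3 <4,1,2>
#4 <5,1,2>
PS:4↔2 J2 <5,1,3>
P:3↔1 J1 <5,2,3>
#5 <6,2,3>
C:3↔5 J2 <6,2,4>
P:3↔0 J1 <6,3,4>
#6 <7,3,4>
C:1↔6 J2 <7,3,5>
P:0↔6 J1 <7,4,5>
#7 <8,4,5>
R:6↔4 J1 <8,5,5>
R:6↔7 J1 <8,6,5>
3×7 − 2×6 − 1×5 = 4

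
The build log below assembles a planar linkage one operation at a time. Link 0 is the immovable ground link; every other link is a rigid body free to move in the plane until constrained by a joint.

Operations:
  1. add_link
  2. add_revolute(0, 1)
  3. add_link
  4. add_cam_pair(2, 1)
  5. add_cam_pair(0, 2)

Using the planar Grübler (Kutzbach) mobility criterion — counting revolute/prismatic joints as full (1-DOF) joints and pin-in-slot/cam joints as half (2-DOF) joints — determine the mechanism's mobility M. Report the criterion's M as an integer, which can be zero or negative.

M = 2

link 0 = ground. State L|J1|J2 = 1|0|0
+link1  2|0|0
R(0,1) f=1→J1  2|1|0
+link2  3|1|0
C(2,1) f=2→J2  3|1|1
C(0,2) f=2→J2  3|1|2
M = 3(3−1)−2·1−2 = 6−2−2 = 2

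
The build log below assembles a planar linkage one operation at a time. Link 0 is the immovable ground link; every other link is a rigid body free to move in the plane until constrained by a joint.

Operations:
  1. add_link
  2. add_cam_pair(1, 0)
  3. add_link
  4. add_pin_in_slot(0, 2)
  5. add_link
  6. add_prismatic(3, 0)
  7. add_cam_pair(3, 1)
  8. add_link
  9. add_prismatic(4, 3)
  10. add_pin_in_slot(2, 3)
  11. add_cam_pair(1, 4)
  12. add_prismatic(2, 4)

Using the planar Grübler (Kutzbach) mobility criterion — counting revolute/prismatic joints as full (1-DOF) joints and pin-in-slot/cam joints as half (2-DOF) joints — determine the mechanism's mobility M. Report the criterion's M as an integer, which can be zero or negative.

M = 1

(L,J1,J2)=(1,0,0); link0 fixed
link1: (2,0,0)
C 1-0 [J2]: (2,0,1)
link2: (3,0,1)
PS 0-2 [J2]: (3,0,2)
link3: (4,0,2)
P 3-0 [J1]: (4,1,2)
C 3-1 [J2]: (4,1,3)
link4: (5,1,3)
P 4-3 [J1]: (5,2,3)
PS 2-3 [J2]: (5,2,4)
C 1-4 [J2]: (5,2,5)
P 2-4 [J1]: (5,3,5)
Grübler: 3·4 − 2·3 − 5 = 1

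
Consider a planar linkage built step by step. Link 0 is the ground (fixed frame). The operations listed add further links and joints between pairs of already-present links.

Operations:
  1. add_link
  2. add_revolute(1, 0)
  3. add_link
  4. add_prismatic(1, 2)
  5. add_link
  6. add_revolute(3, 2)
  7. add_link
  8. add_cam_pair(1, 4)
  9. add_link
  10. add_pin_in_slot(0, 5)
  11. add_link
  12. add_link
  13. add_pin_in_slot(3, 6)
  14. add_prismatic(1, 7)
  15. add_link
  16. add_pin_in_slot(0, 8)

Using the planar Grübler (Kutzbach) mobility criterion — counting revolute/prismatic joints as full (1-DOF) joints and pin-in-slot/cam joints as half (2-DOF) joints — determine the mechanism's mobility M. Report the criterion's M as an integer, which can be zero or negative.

(L,J1,J2)=(1,0,0); link0 fixed
link1: (2,0,0)
R 1-0 [J1]: (2,1,0)
link2: (3,1,0)
P 1-2 [J1]: (3,2,0)
link3: (4,2,0)
R 3-2 [J1]: (4,3,0)
link4: (5,3,0)
C 1-4 [J2]: (5,3,1)
link5: (6,3,1)
PS 0-5 [J2]: (6,3,2)
link6: (7,3,2)
link7: (8,3,2)
PS 3-6 [J2]: (8,3,3)
P 1-7 [J1]: (8,4,3)
link8: (9,4,3)
PS 0-8 [J2]: (9,4,4)
Grübler: 3·8 − 2·4 − 4 = 12

M = 12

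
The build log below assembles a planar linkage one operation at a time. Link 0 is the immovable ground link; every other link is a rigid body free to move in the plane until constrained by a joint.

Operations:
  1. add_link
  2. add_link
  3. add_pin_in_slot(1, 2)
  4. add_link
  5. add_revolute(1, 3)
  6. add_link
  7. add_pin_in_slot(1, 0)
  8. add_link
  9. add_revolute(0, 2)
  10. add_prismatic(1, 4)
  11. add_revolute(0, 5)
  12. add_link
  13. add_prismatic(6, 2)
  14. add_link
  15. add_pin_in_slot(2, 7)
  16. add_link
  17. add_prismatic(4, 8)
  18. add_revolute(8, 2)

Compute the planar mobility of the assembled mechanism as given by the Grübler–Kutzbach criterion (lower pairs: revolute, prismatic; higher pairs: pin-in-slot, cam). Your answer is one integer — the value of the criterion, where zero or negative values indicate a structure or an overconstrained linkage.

M = 7

L=1 J1=0 J2=0
add link → L=2 J1=0 J2=0
add link → L=3 J1=0 J2=0
PS@1,2 dof=2 J2 → L=3 J1=0 J2=1
add link → L=4 J1=0 J2=1
R@1,3 dof=1 J1 → L=4 J1=1 J2=1
add link → L=5 J1=1 J2=1
PS@1,0 dof=2 J2 → L=5 J1=1 J2=2
add link → L=6 J1=1 J2=2
R@0,2 dof=1 J1 → L=6 J1=2 J2=2
P@1,4 dof=1 J1 → L=6 J1=3 J2=2
R@0,5 dof=1 J1 → L=6 J1=4 J2=2
add link → L=7 J1=4 J2=2
P@6,2 dof=1 J1 → L=7 J1=5 J2=2
add link → L=8 J1=5 J2=2
PS@2,7 dof=2 J2 → L=8 J1=5 J2=3
add link → L=9 J1=5 J2=3
P@4,8 dof=1 J1 → L=9 J1=6 J2=3
R@8,2 dof=1 J1 → L=9 J1=7 J2=3
M=3(L−1)−2J1−J2=3·8−2·7−3=7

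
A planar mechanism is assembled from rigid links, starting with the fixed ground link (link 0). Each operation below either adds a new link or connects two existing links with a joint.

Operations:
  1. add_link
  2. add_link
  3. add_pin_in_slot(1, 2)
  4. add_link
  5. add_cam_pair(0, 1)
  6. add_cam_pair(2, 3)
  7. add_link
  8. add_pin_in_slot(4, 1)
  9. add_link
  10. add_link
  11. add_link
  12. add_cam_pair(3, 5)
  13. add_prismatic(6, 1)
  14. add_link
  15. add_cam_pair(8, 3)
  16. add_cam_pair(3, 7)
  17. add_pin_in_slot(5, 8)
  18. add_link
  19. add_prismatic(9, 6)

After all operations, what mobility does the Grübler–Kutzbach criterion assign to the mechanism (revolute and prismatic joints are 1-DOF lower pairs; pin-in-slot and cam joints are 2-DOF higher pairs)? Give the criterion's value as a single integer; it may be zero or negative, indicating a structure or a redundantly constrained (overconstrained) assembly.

M = 15

L=1 J1=0 J2=0
add link → L=2 J1=0 J2=0
add link → L=3 J1=0 J2=0
PS@1,2 dof=2 J2 → L=3 J1=0 J2=1
add link → L=4 J1=0 J2=1
C@0,1 dof=2 J2 → L=4 J1=0 J2=2
C@2,3 dof=2 J2 → L=4 J1=0 J2=3
add link → L=5 J1=0 J2=3
PS@4,1 dof=2 J2 → L=5 J1=0 J2=4
add link → L=6 J1=0 J2=4
add link → L=7 J1=0 J2=4
add link → L=8 J1=0 J2=4
C@3,5 dof=2 J2 → L=8 J1=0 J2=5
P@6,1 dof=1 J1 → L=8 J1=1 J2=5
add link → L=9 J1=1 J2=5
C@8,3 dof=2 J2 → L=9 J1=1 J2=6
C@3,7 dof=2 J2 → L=9 J1=1 J2=7
PS@5,8 dof=2 J2 → L=9 J1=1 J2=8
add link → L=10 J1=1 J2=8
P@9,6 dof=1 J1 → L=10 J1=2 J2=8
M=3(L−1)−2J1−J2=3·9−2·2−8=15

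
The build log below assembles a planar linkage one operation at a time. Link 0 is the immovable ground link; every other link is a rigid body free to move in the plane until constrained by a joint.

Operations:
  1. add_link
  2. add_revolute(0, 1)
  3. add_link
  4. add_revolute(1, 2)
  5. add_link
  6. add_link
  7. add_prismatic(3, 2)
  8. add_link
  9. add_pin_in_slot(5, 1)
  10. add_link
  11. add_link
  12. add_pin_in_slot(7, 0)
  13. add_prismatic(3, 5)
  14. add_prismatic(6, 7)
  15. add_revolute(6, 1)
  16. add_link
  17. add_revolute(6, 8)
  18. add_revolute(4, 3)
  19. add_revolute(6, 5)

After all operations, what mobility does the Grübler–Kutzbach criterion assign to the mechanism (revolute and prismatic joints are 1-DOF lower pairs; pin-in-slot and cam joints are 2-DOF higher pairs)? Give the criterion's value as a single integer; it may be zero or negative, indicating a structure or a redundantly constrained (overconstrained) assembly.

M = 4

link 0 = ground. State L|J1|J2 = 1|0|0
+link1  2|0|0
R(0,1) f=1→J1  2|1|0
+link2  3|1|0
R(1,2) f=1→J1  3|2|0
+link3  4|2|0
+link4  5|2|0
P(3,2) f=1→J1  5|3|0
+link5  6|3|0
PS(5,1) f=2→J2  6|3|1
+link6  7|3|1
+link7  8|3|1
PS(7,0) f=2→J2  8|3|2
P(3,5) f=1→J1  8|4|2
P(6,7) f=1→J1  8|5|2
R(6,1) f=1→J1  8|6|2
+link8  9|6|2
R(6,8) f=1→J1  9|7|2
R(4,3) f=1→J1  9|8|2
R(6,5) f=1→J1  9|9|2
M = 3(9−1)−2·9−2 = 24−18−2 = 4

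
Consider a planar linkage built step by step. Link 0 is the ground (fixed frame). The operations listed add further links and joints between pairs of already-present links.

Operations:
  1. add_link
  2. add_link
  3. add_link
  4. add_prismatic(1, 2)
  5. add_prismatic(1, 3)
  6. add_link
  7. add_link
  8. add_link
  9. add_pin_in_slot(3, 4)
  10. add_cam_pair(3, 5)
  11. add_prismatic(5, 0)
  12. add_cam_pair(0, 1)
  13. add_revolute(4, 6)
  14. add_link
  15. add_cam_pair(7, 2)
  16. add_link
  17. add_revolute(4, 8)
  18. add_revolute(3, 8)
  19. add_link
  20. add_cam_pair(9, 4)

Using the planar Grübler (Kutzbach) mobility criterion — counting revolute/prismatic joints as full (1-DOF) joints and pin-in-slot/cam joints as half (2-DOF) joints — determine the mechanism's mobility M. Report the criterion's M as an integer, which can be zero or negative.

M = 10

(L,J1,J2)=(1,0,0); link0 fixed
link1: (2,0,0)
link2: (3,0,0)
link3: (4,0,0)
P 1-2 [J1]: (4,1,0)
P 1-3 [J1]: (4,2,0)
link4: (5,2,0)
link5: (6,2,0)
link6: (7,2,0)
PS 3-4 [J2]: (7,2,1)
C 3-5 [J2]: (7,2,2)
P 5-0 [J1]: (7,3,2)
C 0-1 [J2]: (7,3,3)
R 4-6 [J1]: (7,4,3)
link7: (8,4,3)
C 7-2 [J2]: (8,4,4)
link8: (9,4,4)
R 4-8 [J1]: (9,5,4)
R 3-8 [J1]: (9,6,4)
link9: (10,6,4)
C 9-4 [J2]: (10,6,5)
Grübler: 3·9 − 2·6 − 5 = 10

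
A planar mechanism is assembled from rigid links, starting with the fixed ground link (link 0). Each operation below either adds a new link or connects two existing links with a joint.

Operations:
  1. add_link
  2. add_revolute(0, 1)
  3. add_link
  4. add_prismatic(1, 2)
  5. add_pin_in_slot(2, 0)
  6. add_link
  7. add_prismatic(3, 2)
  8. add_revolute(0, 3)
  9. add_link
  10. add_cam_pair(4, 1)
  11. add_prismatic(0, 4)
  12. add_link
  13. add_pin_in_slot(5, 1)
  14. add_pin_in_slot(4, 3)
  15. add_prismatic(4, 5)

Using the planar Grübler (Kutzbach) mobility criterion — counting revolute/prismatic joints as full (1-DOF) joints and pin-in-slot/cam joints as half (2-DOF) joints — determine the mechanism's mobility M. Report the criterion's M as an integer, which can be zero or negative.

M = -1

[1;0;0] (link 0 is ground)
L+ [2;0;0]
R(0,1)∈J1 [2;1;0]
L+ [3;1;0]
P(1,2)∈J1 [3;2;0]
PS(2,0)∈J2 [3;2;1]
L+ [4;2;1]
P(3,2)∈J1 [4;3;1]
R(0,3)∈J1 [4;4;1]
L+ [5;4;1]
C(4,1)∈J2 [5;4;2]
P(0,4)∈J1 [5;5;2]
L+ [6;5;2]
PS(5,1)∈J2 [6;5;3]
PS(4,3)∈J2 [6;5;4]
P(4,5)∈J1 [6;6;4]
mobility = 15 − 12 − 4 = -1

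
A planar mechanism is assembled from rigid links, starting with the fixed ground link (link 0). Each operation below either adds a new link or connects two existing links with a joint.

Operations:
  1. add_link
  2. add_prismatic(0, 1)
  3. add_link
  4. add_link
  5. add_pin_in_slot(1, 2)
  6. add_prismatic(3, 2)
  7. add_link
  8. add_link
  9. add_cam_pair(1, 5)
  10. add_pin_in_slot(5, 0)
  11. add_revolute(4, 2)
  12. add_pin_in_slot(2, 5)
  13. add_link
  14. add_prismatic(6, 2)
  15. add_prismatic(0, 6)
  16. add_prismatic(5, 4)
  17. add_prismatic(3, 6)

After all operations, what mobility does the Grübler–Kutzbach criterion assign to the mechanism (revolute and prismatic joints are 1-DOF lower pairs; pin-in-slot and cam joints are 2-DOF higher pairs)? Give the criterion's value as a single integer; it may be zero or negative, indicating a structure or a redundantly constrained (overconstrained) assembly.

link 0 = ground. State L|J1|J2 = 1|0|0
+link1  2|0|0
P(0,1) f=1→J1  2|1|0
+link2  3|1|0
+link3  4|1|0
PS(1,2) f=2→J2  4|1|1
P(3,2) f=1→J1  4|2|1
+link4  5|2|1
+link5  6|2|1
C(1,5) f=2→J2  6|2|2
PS(5,0) f=2→J2  6|2|3
R(4,2) f=1→J1  6|3|3
PS(2,5) f=2→J2  6|3|4
+link6  7|3|4
P(6,2) f=1→J1  7|4|4
P(0,6) f=1→J1  7|5|4
P(5,4) f=1→J1  7|6|4
P(3,6) f=1→J1  7|7|4
M = 3(7−1)−2·7−4 = 18−14−4 = 0

M = 0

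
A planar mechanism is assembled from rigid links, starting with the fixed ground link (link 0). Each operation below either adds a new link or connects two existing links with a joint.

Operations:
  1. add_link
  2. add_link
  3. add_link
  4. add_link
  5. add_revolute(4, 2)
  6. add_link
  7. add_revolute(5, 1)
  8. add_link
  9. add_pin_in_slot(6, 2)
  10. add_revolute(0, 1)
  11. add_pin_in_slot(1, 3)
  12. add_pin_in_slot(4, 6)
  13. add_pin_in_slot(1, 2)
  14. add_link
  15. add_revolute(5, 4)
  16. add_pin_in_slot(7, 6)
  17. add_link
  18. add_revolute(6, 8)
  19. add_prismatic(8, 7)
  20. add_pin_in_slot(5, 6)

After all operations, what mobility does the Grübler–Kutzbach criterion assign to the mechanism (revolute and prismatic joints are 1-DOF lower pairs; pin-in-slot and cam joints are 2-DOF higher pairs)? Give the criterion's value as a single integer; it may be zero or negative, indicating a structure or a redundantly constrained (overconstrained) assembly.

(L,J1,J2)=(1,0,0); link0 fixed
link1: (2,0,0)
link2: (3,0,0)
link3: (4,0,0)
link4: (5,0,0)
R 4-2 [J1]: (5,1,0)
link5: (6,1,0)
R 5-1 [J1]: (6,2,0)
link6: (7,2,0)
PS 6-2 [J2]: (7,2,1)
R 0-1 [J1]: (7,3,1)
PS 1-3 [J2]: (7,3,2)
PS 4-6 [J2]: (7,3,3)
PS 1-2 [J2]: (7,3,4)
link7: (8,3,4)
R 5-4 [J1]: (8,4,4)
PS 7-6 [J2]: (8,4,5)
link8: (9,4,5)
R 6-8 [J1]: (9,5,5)
P 8-7 [J1]: (9,6,5)
PS 5-6 [J2]: (9,6,6)
Grübler: 3·8 − 2·6 − 6 = 6

M = 6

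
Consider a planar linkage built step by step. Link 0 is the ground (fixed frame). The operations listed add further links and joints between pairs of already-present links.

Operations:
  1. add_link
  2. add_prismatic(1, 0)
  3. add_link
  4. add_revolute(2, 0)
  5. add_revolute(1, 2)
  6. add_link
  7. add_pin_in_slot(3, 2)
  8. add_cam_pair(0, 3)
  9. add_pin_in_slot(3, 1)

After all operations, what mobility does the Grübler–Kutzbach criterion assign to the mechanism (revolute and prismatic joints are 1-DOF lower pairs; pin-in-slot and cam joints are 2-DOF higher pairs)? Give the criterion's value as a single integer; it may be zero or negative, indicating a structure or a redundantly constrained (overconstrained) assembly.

(L,J1,J2)=(1,0,0); link0 fixed
link1: (2,0,0)
P 1-0 [J1]: (2,1,0)
link2: (3,1,0)
R 2-0 [J1]: (3,2,0)
R 1-2 [J1]: (3,3,0)
link3: (4,3,0)
PS 3-2 [J2]: (4,3,1)
C 0-3 [J2]: (4,3,2)
PS 3-1 [J2]: (4,3,3)
Grübler: 3·3 − 2·3 − 3 = 0

M = 0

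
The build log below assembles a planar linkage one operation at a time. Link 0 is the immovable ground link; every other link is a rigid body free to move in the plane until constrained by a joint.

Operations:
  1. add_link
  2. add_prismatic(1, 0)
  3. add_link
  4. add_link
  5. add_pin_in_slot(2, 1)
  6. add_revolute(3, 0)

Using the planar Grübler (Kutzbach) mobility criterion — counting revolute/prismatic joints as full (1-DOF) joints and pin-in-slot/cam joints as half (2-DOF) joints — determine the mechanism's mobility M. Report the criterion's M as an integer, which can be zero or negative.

M = 4

link 0 = ground. State L|J1|J2 = 1|0|0
+link1  2|0|0
P(1,0) f=1→J1  2|1|0
+link2  3|1|0
+link3  4|1|0
PS(2,1) f=2→J2  4|1|1
R(3,0) f=1→J1  4|2|1
M = 3(4−1)−2·2−1 = 9−4−1 = 4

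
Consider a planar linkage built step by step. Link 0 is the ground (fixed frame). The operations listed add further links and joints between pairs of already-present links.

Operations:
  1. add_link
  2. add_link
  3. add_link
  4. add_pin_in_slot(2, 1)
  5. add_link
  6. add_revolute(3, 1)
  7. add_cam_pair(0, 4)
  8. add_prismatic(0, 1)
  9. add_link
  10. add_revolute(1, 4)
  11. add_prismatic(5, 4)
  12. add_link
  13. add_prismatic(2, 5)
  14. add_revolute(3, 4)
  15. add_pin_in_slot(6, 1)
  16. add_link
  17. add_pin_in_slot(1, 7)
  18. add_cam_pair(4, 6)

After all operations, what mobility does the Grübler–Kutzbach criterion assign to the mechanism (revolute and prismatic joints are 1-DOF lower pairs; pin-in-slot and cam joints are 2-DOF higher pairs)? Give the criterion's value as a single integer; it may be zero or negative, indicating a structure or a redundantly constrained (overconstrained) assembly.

M = 4

link 0 = ground. State L|J1|J2 = 1|0|0
+link1  2|0|0
+link2  3|0|0
+link3  4|0|0
PS(2,1) f=2→J2  4|0|1
+link4  5|0|1
R(3,1) f=1→J1  5|1|1
C(0,4) f=2→J2  5|1|2
P(0,1) f=1→J1  5|2|2
+link5  6|2|2
R(1,4) f=1→J1  6|3|2
P(5,4) f=1→J1  6|4|2
+link6  7|4|2
P(2,5) f=1→J1  7|5|2
R(3,4) f=1→J1  7|6|2
PS(6,1) f=2→J2  7|6|3
+link7  8|6|3
PS(1,7) f=2→J2  8|6|4
C(4,6) f=2→J2  8|6|5
M = 3(8−1)−2·6−5 = 21−12−5 = 4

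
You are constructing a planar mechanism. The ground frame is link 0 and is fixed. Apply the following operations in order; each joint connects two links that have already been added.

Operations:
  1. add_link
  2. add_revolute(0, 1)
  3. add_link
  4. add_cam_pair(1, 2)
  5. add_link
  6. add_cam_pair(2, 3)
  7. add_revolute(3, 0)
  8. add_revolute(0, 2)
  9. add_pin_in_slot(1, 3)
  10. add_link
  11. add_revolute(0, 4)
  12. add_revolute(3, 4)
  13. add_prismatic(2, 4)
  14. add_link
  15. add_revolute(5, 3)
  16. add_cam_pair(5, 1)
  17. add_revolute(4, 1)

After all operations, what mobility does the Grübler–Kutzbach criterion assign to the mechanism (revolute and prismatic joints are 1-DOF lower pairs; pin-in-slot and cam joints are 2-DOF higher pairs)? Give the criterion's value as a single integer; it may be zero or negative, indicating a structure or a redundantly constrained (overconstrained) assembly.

M = -5

[1;0;0] (link 0 is ground)
L+ [2;0;0]
R(0,1)∈J1 [2;1;0]
L+ [3;1;0]
C(1,2)∈J2 [3;1;1]
L+ [4;1;1]
C(2,3)∈J2 [4;1;2]
R(3,0)∈J1 [4;2;2]
R(0,2)∈J1 [4;3;2]
PS(1,3)∈J2 [4;3;3]
L+ [5;3;3]
R(0,4)∈J1 [5;4;3]
R(3,4)∈J1 [5;5;3]
P(2,4)∈J1 [5;6;3]
L+ [6;6;3]
R(5,3)∈J1 [6;7;3]
C(5,1)∈J2 [6;7;4]
R(4,1)∈J1 [6;8;4]
mobility = 15 − 16 − 4 = -5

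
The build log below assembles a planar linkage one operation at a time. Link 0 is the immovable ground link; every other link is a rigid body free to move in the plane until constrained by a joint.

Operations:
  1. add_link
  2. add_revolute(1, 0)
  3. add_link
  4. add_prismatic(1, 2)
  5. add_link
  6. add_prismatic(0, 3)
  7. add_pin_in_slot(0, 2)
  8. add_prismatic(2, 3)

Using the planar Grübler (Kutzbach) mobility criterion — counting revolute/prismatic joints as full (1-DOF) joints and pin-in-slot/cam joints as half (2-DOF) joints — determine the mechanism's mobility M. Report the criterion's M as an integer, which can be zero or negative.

M = 0

link 0 = ground. State L|J1|J2 = 1|0|0
+link1  2|0|0
R(1,0) f=1→J1  2|1|0
+link2  3|1|0
P(1,2) f=1→J1  3|2|0
+link3  4|2|0
P(0,3) f=1→J1  4|3|0
PS(0,2) f=2→J2  4|3|1
P(2,3) f=1→J1  4|4|1
M = 3(4−1)−2·4−1 = 9−8−1 = 0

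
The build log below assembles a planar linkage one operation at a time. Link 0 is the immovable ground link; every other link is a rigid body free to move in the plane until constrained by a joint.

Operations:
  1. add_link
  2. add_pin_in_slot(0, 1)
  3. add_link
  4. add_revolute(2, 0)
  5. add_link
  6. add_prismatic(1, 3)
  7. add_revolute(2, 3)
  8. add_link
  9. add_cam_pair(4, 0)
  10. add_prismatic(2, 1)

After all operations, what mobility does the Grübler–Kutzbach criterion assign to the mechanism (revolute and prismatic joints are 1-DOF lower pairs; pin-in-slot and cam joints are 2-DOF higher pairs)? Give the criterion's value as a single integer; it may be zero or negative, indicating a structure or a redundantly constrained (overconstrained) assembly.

M = 2

ground; <1,0,0>
#1 <2,0,0>
PS:0↔1 J2 <2,0,1>
#2 <3,0,1>
R:2↔0 J1 <3,1,1>
#3 <4,1,1>
P:1↔3 J1 <4,2,1>
R:2↔3 J1 <4,3,1>
#4 <5,3,1>
C:4↔0 J2 <5,3,2>
P:2↔1 J1 <5,4,2>
3×4 − 2×4 − 1×2 = 2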